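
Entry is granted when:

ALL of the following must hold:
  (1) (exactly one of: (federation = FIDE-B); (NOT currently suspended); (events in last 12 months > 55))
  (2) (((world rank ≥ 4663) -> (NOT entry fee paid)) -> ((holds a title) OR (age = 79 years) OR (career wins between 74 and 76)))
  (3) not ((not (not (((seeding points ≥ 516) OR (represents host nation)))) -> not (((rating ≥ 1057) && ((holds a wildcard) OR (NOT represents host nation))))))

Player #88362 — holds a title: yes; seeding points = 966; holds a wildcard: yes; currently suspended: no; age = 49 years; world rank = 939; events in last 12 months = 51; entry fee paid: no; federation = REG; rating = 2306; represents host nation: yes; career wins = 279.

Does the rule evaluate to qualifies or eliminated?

Qualifies

Atomic conditions:
  federation = FIDE-B: REG == FIDE-B is false
  NOT currently suspended: no → true
  events in last 12 months > 55: 51 > 55 is false
  world rank ≥ 4663: 939 ≥ 4663 is false
  NOT entry fee paid: no → true
  holds a title: yes → true
  age = 79 years: 49 == 79 is false
  career wins between 74 and 76: 279 in [74, 76] is false
  seeding points ≥ 516: 966 ≥ 516 is true
  represents host nation: yes → true
  rating ≥ 1057: 2306 ≥ 1057 is true
  holds a wildcard: yes → true
  NOT represents host nation: yes → false
Combine:
[1] exactly-one(false, true, false) = true
[2.1] false → true (antecedent false ⇒ implication holds) = true
[2.2] true OR false OR false = true
[2] true → true = true
[3.1.1.1.1] true OR true = true
[3.1.1.1] NOT true = false
[3.1.1] NOT false = true
[3.1.2.1.2] true OR false = true
[3.1.2.1] true AND true = true
[3.1.2] NOT true = false
[3.1] true → false = false
[3] NOT false = true
[root] true AND true AND true = true
Overall: true → qualifies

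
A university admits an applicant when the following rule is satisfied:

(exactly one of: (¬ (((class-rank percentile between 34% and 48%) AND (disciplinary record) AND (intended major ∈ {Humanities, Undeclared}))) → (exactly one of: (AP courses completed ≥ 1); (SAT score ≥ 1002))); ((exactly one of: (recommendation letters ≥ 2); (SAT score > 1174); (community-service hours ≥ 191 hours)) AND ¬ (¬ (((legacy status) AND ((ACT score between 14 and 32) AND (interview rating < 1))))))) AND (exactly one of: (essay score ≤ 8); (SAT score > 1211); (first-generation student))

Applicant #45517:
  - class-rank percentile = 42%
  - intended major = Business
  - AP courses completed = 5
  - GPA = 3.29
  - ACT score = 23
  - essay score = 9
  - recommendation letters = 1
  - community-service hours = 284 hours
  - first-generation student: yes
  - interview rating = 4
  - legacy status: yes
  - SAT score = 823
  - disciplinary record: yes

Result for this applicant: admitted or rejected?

Atomic conditions:
  class-rank percentile between 34% and 48%: 42 in [34, 48] is true
  disciplinary record: yes → true
  intended major ∈ {Humanities, Undeclared}: Business is not in the set → false
  AP courses completed ≥ 1: 5 ≥ 1 is true
  SAT score ≥ 1002: 823 ≥ 1002 is false
  recommendation letters ≥ 2: 1 ≥ 2 is false
  SAT score > 1174: 823 > 1174 is false
  community-service hours ≥ 191 hours: 284 ≥ 191 is true
  legacy status: yes → true
  ACT score between 14 and 32: 23 in [14, 32] is true
  interview rating < 1: 4 < 1 is false
  essay score ≤ 8: 9 ≤ 8 is false
  SAT score > 1211: 823 > 1211 is false
  first-generation student: yes → true
Combine:
[1.1.1.1] true AND true AND false = false
[1.1.1] NOT false = true
[1.1.2] exactly-one(true, false) = true
[1.1] true → true = true
[1.2.1] exactly-one(false, false, true) = true
[1.2.2.1.1.2] true AND false = false
[1.2.2.1.1] true AND false = false
[1.2.2.1] NOT false = true
[1.2.2] NOT true = false
[1.2] true AND false = false
[1] exactly-one(true, false) = true
[2] exactly-one(false, false, true) = true
[root] true AND true = true
Overall: true → admitted

Admitted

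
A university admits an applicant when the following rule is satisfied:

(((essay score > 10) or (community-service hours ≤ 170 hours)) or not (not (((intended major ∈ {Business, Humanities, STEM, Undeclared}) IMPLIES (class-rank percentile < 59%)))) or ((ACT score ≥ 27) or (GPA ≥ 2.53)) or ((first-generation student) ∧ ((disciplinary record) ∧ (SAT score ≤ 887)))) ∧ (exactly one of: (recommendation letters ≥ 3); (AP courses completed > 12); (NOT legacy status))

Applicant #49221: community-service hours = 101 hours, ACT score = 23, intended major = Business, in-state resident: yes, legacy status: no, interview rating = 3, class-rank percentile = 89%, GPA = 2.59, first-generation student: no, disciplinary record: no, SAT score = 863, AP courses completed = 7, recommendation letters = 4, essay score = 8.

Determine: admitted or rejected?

Rejected

Atomic conditions:
  essay score > 10: 8 > 10 is false
  community-service hours ≤ 170 hours: 101 ≤ 170 is true
  intended major ∈ {Business, Humanities, STEM, Undeclared}: Business is in the set → true
  class-rank percentile < 59%: 89 < 59 is false
  ACT score ≥ 27: 23 ≥ 27 is false
  GPA ≥ 2.53: 2.59 ≥ 2.53 is true
  first-generation student: no → false
  disciplinary record: no → false
  SAT score ≤ 887: 863 ≤ 887 is true
  recommendation letters ≥ 3: 4 ≥ 3 is true
  AP courses completed > 12: 7 > 12 is false
  NOT legacy status: no → true
Combine:
[1.1] false OR true = true
[1.2.1.1] true → false = false
[1.2.1] NOT false = true
[1.2] NOT true = false
[1.3] false OR true = true
[1.4.2] false AND true = false
[1.4] false AND false = false
[1] true OR false OR true OR false = true
[2] exactly-one(true, false, true) = false
[root] true AND false = false
Overall: false → rejected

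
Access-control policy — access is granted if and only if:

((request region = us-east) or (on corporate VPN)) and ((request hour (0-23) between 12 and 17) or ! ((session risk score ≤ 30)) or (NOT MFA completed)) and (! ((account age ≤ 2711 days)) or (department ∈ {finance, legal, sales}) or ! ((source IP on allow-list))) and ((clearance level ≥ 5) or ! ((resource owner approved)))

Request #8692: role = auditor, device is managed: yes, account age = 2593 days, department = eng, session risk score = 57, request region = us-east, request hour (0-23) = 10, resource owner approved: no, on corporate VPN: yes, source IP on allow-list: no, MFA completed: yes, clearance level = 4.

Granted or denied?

Atomic conditions:
  request region = us-east: us-east == us-east is true
  on corporate VPN: yes → true
  request hour (0-23) between 12 and 17: 10 in [12, 17] is false
  session risk score ≤ 30: 57 ≤ 30 is false
  NOT MFA completed: yes → false
  account age ≤ 2711 days: 2593 ≤ 2711 is true
  department ∈ {finance, legal, sales}: eng is not in the set → false
  source IP on allow-list: no → false
  clearance level ≥ 5: 4 ≥ 5 is false
  resource owner approved: no → false
Combine:
[1] true OR true = true
[2.2] NOT false = true
[2] false OR true OR false = true
[3.1] NOT true = false
[3.3] NOT false = true
[3] false OR false OR true = true
[4.2] NOT false = true
[4] false OR true = true
[root] true AND true AND true AND true = true
Overall: true → granted

Granted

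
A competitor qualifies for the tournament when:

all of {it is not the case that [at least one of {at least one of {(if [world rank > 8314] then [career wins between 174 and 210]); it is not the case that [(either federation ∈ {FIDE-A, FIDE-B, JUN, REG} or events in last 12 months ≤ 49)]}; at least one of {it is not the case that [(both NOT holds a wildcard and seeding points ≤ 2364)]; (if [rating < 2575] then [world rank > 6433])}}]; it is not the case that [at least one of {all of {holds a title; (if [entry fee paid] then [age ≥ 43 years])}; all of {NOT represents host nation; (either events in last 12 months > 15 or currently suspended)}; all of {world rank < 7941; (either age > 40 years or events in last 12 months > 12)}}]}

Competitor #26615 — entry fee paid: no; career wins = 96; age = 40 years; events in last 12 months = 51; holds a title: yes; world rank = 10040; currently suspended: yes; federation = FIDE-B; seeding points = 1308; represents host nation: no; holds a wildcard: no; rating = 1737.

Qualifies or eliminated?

Eliminated

Atomic conditions:
  world rank > 8314: 10040 > 8314 is true
  career wins between 174 and 210: 96 in [174, 210] is false
  federation ∈ {FIDE-A, FIDE-B, JUN, REG}: FIDE-B is in the set → true
  events in last 12 months ≤ 49: 51 ≤ 49 is false
  NOT holds a wildcard: no → true
  seeding points ≤ 2364: 1308 ≤ 2364 is true
  rating < 2575: 1737 < 2575 is true
  world rank > 6433: 10040 > 6433 is true
  holds a title: yes → true
  entry fee paid: no → false
  age ≥ 43 years: 40 ≥ 43 is false
  NOT represents host nation: no → true
  events in last 12 months > 15: 51 > 15 is true
  currently suspended: yes → true
  world rank < 7941: 10040 < 7941 is false
  age > 40 years: 40 > 40 is false
  events in last 12 months > 12: 51 > 12 is true
Combine:
[1.1.1.1] true → false = false
[1.1.1.2.1] true OR false = true
[1.1.1.2] NOT true = false
[1.1.1] false OR false = false
[1.1.2.1.1] true AND true = true
[1.1.2.1] NOT true = false
[1.1.2.2] true → true = true
[1.1.2] false OR true = true
[1.1] false OR true = true
[1] NOT true = false
[2.1.1.2] false → false (antecedent false ⇒ implication holds) = true
[2.1.1] true AND true = true
[2.1.2.2] true OR true = true
[2.1.2] true AND true = true
[2.1.3.2] false OR true = true
[2.1.3] false AND true = false
[2.1] true OR true OR false = true
[2] NOT true = false
[root] false AND false = false
Overall: false → eliminated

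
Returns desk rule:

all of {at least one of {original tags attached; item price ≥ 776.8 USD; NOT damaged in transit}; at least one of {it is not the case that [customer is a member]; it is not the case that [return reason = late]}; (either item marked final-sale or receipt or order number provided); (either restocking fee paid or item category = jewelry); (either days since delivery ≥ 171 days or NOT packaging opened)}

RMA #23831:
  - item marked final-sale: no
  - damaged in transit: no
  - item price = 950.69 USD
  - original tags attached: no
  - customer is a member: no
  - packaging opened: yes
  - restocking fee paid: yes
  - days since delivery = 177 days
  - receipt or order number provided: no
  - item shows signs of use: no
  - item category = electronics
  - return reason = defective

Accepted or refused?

Refused

Atomic conditions:
  original tags attached: no → false
  item price ≥ 776.8 USD: 950.69 ≥ 776.8 is true
  NOT damaged in transit: no → true
  customer is a member: no → false
  return reason = late: defective == late is false
  item marked final-sale: no → false
  receipt or order number provided: no → false
  restocking fee paid: yes → true
  item category = jewelry: electronics == jewelry is false
  days since delivery ≥ 171 days: 177 ≥ 171 is true
  NOT packaging opened: yes → false
Combine:
[1] false OR true OR true = true
[2.1] NOT false = true
[2.2] NOT false = true
[2] true OR true = true
[3] false OR false = false
[4] true OR false = true
[5] true OR false = true
[root] true AND true AND false AND true AND true = false
Overall: false → refused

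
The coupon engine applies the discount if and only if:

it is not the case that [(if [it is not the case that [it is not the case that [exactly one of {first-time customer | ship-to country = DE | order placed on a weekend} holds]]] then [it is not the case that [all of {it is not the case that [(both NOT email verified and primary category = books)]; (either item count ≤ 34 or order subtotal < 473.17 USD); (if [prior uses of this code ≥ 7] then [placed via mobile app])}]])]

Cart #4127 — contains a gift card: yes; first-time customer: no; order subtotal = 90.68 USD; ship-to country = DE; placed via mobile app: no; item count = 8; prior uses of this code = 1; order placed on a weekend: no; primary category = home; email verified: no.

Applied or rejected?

Atomic conditions:
  first-time customer: no → false
  ship-to country = DE: DE == DE is true
  order placed on a weekend: no → false
  NOT email verified: no → true
  primary category = books: home == books is false
  item count ≤ 34: 8 ≤ 34 is true
  order subtotal < 473.17 USD: 90.68 < 473.17 is true
  prior uses of this code ≥ 7: 1 ≥ 7 is false
  placed via mobile app: no → false
Combine:
[1.1.1.1] exactly-one(false, true, false) = true
[1.1.1] NOT true = false
[1.1] NOT false = true
[1.2.1.1.1] true AND false = false
[1.2.1.1] NOT false = true
[1.2.1.2] true OR true = true
[1.2.1.3] false → false (antecedent false ⇒ implication holds) = true
[1.2.1] true AND true AND true = true
[1.2] NOT true = false
[1] true → false = false
[root] NOT false = true
Overall: true → applied

Applied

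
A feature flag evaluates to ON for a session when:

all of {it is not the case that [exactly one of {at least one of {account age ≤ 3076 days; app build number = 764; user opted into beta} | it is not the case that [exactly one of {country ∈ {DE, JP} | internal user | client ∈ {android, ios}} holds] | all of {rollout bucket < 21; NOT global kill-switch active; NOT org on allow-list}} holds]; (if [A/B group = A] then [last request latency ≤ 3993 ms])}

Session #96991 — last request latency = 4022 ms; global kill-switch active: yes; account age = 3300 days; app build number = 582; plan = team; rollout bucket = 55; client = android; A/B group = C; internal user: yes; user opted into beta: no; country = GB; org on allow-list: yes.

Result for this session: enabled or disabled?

Disabled

Atomic conditions:
  account age ≤ 3076 days: 3300 ≤ 3076 is false
  app build number = 764: 582 == 764 is false
  user opted into beta: no → false
  country ∈ {DE, JP}: GB is not in the set → false
  internal user: yes → true
  client ∈ {android, ios}: android is in the set → true
  rollout bucket < 21: 55 < 21 is false
  NOT global kill-switch active: yes → false
  NOT org on allow-list: yes → false
  A/B group = A: C == A is false
  last request latency ≤ 3993 ms: 4022 ≤ 3993 is false
Combine:
[1.1.1] false OR false OR false = false
[1.1.2.1] exactly-one(false, true, true) = false
[1.1.2] NOT false = true
[1.1.3] false AND false AND false = false
[1.1] exactly-one(false, true, false) = true
[1] NOT true = false
[2] false → false (antecedent false ⇒ implication holds) = true
[root] false AND true = false
Overall: false → disabled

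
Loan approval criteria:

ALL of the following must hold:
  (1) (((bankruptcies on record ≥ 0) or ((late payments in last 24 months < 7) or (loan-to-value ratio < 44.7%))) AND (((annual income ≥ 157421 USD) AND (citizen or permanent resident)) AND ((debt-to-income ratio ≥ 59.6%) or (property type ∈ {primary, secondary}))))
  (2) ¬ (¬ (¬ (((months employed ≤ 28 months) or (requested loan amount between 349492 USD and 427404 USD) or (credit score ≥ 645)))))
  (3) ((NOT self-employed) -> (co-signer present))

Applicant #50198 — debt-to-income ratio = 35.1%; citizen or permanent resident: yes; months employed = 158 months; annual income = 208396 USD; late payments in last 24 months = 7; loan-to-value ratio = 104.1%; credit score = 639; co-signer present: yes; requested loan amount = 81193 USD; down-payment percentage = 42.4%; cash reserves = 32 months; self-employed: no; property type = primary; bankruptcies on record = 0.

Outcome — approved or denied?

Atomic conditions:
  bankruptcies on record ≥ 0: 0 ≥ 0 is true
  late payments in last 24 months < 7: 7 < 7 is false
  loan-to-value ratio < 44.7%: 104.1 < 44.7 is false
  annual income ≥ 157421 USD: 208396 ≥ 157421 is true
  citizen or permanent resident: yes → true
  debt-to-income ratio ≥ 59.6%: 35.1 ≥ 59.6 is false
  property type ∈ {primary, secondary}: primary is in the set → true
  months employed ≤ 28 months: 158 ≤ 28 is false
  requested loan amount between 349492 USD and 427404 USD: 81193 in [349492, 427404] is false
  credit score ≥ 645: 639 ≥ 645 is false
  NOT self-employed: no → true
  co-signer present: yes → true
Combine:
[1.1.2] false OR false = false
[1.1] true OR false = true
[1.2.1] true AND true = true
[1.2.2] false OR true = true
[1.2] true AND true = true
[1] true AND true = true
[2.1.1.1] false OR false OR false = false
[2.1.1] NOT false = true
[2.1] NOT true = false
[2] NOT false = true
[3] true → true = true
[root] true AND true AND true = true
Overall: true → approved

Approved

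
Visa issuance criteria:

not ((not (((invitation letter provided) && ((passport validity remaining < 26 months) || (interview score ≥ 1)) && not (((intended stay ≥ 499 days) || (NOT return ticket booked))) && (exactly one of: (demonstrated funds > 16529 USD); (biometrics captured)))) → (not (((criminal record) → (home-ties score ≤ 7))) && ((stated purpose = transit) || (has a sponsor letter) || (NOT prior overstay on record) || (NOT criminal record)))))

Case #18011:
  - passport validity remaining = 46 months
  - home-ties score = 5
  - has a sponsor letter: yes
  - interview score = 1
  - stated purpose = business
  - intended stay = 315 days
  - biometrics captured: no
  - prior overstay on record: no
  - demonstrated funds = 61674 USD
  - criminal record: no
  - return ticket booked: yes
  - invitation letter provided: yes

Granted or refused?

Atomic conditions:
  invitation letter provided: yes → true
  passport validity remaining < 26 months: 46 < 26 is false
  interview score ≥ 1: 1 ≥ 1 is true
  intended stay ≥ 499 days: 315 ≥ 499 is false
  NOT return ticket booked: yes → false
  demonstrated funds > 16529 USD: 61674 > 16529 is true
  biometrics captured: no → false
  criminal record: no → false
  home-ties score ≤ 7: 5 ≤ 7 is true
  stated purpose = transit: business == transit is false
  has a sponsor letter: yes → true
  NOT prior overstay on record: no → true
  NOT criminal record: no → true
Combine:
[1.1.1.2] false OR true = true
[1.1.1.3.1] false OR false = false
[1.1.1.3] NOT false = true
[1.1.1.4] exactly-one(true, false) = true
[1.1.1] true AND true AND true AND true = true
[1.1] NOT true = false
[1.2.1.1] false → true (antecedent false ⇒ implication holds) = true
[1.2.1] NOT true = false
[1.2.2] false OR true OR true OR true = true
[1.2] false AND true = false
[1] false → false (antecedent false ⇒ implication holds) = true
[root] NOT true = false
Overall: false → refused

Refused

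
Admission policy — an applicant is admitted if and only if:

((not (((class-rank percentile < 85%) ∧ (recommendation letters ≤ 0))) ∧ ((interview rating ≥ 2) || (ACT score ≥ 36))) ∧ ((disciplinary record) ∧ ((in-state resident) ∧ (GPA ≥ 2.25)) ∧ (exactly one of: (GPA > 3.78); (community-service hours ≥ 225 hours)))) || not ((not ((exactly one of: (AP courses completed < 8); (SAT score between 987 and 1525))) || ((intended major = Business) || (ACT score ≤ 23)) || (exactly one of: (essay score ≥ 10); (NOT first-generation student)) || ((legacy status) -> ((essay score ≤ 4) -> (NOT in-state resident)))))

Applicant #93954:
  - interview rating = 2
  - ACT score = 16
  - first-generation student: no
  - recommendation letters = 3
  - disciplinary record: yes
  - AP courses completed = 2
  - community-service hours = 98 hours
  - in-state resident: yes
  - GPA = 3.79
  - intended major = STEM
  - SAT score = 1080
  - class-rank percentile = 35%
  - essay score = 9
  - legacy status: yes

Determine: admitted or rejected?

Admitted

Atomic conditions:
  class-rank percentile < 85%: 35 < 85 is true
  recommendation letters ≤ 0: 3 ≤ 0 is false
  interview rating ≥ 2: 2 ≥ 2 is true
  ACT score ≥ 36: 16 ≥ 36 is false
  disciplinary record: yes → true
  in-state resident: yes → true
  GPA ≥ 2.25: 3.79 ≥ 2.25 is true
  GPA > 3.78: 3.79 > 3.78 is true
  community-service hours ≥ 225 hours: 98 ≥ 225 is false
  AP courses completed < 8: 2 < 8 is true
  SAT score between 987 and 1525: 1080 in [987, 1525] is true
  intended major = Business: STEM == Business is false
  ACT score ≤ 23: 16 ≤ 23 is true
  essay score ≥ 10: 9 ≥ 10 is false
  NOT first-generation student: no → true
  legacy status: yes → true
  essay score ≤ 4: 9 ≤ 4 is false
  NOT in-state resident: yes → false
Combine:
[1.1.1.1] true AND false = false
[1.1.1] NOT false = true
[1.1.2] true OR false = true
[1.1] true AND true = true
[1.2.2] true AND true = true
[1.2.3] exactly-one(true, false) = true
[1.2] true AND true AND true = true
[1] true AND true = true
[2.1.1.1] exactly-one(true, true) = false
[2.1.1] NOT false = true
[2.1.2] false OR true = true
[2.1.3] exactly-one(false, true) = true
[2.1.4.2] false → false (antecedent false ⇒ implication holds) = true
[2.1.4] true → true = true
[2.1] true OR true OR true OR true = true
[2] NOT true = false
[root] true OR false = true
Overall: true → admitted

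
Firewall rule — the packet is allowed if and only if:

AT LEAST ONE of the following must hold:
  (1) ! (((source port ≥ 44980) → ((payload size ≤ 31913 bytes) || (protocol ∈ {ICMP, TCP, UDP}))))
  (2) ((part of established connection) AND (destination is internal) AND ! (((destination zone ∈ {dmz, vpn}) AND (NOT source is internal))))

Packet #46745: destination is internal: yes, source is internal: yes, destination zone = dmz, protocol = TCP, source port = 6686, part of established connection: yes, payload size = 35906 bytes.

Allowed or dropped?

Allowed

Atomic conditions:
  source port ≥ 44980: 6686 ≥ 44980 is false
  payload size ≤ 31913 bytes: 35906 ≤ 31913 is false
  protocol ∈ {ICMP, TCP, UDP}: TCP is in the set → true
  part of established connection: yes → true
  destination is internal: yes → true
  destination zone ∈ {dmz, vpn}: dmz is in the set → true
  NOT source is internal: yes → false
Combine:
[1.1.2] false OR true = true
[1.1] false → true (antecedent false ⇒ implication holds) = true
[1] NOT true = false
[2.3.1] true AND false = false
[2.3] NOT false = true
[2] true AND true AND true = true
[root] false OR true = true
Overall: true → allowed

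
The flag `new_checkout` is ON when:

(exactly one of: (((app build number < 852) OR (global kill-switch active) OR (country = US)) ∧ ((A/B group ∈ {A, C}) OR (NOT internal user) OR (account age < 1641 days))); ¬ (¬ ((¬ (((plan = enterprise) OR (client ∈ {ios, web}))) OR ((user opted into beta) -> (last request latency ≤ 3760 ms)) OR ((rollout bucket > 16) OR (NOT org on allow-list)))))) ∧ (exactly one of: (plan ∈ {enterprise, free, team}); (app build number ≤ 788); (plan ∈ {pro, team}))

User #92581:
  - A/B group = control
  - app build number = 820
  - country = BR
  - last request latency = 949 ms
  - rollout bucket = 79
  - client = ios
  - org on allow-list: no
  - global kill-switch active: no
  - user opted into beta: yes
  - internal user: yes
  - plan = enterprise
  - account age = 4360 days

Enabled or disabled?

Enabled

Atomic conditions:
  app build number < 852: 820 < 852 is true
  global kill-switch active: no → false
  country = US: BR == US is false
  A/B group ∈ {A, C}: control is not in the set → false
  NOT internal user: yes → false
  account age < 1641 days: 4360 < 1641 is false
  plan = enterprise: enterprise == enterprise is true
  client ∈ {ios, web}: ios is in the set → true
  user opted into beta: yes → true
  last request latency ≤ 3760 ms: 949 ≤ 3760 is true
  rollout bucket > 16: 79 > 16 is true
  NOT org on allow-list: no → true
  plan ∈ {enterprise, free, team}: enterprise is in the set → true
  app build number ≤ 788: 820 ≤ 788 is false
  plan ∈ {pro, team}: enterprise is not in the set → false
Combine:
[1.1.1] true OR false OR false = true
[1.1.2] false OR false OR false = false
[1.1] true AND false = false
[1.2.1.1.1.1] true OR true = true
[1.2.1.1.1] NOT true = false
[1.2.1.1.2] true → true = true
[1.2.1.1.3] true OR true = true
[1.2.1.1] false OR true OR true = true
[1.2.1] NOT true = false
[1.2] NOT false = true
[1] exactly-one(false, true) = true
[2] exactly-one(true, false, false) = true
[root] true AND true = true
Overall: true → enabled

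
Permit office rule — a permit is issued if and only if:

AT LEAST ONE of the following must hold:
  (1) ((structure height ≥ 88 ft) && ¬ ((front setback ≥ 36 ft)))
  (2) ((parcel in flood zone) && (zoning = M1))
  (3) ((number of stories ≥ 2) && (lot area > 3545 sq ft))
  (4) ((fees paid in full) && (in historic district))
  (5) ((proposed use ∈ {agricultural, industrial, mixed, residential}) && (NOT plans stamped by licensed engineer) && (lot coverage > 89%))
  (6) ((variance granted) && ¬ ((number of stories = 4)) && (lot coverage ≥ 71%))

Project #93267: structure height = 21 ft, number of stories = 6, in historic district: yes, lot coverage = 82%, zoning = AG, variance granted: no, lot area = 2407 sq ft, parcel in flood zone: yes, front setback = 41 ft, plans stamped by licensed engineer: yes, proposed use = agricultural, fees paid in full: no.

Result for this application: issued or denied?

Atomic conditions:
  structure height ≥ 88 ft: 21 ≥ 88 is false
  front setback ≥ 36 ft: 41 ≥ 36 is true
  parcel in flood zone: yes → true
  zoning = M1: AG == M1 is false
  number of stories ≥ 2: 6 ≥ 2 is true
  lot area > 3545 sq ft: 2407 > 3545 is false
  fees paid in full: no → false
  in historic district: yes → true
  proposed use ∈ {agricultural, industrial, mixed, residential}: agricultural is in the set → true
  NOT plans stamped by licensed engineer: yes → false
  lot coverage > 89%: 82 > 89 is false
  variance granted: no → false
  number of stories = 4: 6 == 4 is false
  lot coverage ≥ 71%: 82 ≥ 71 is true
Combine:
[1.2] NOT true = false
[1] false AND false = false
[2] true AND false = false
[3] true AND false = false
[4] false AND true = false
[5] true AND false AND false = false
[6.2] NOT false = true
[6] false AND true AND true = false
[root] false OR false OR false OR false OR false OR false = false
Overall: false → denied

Denied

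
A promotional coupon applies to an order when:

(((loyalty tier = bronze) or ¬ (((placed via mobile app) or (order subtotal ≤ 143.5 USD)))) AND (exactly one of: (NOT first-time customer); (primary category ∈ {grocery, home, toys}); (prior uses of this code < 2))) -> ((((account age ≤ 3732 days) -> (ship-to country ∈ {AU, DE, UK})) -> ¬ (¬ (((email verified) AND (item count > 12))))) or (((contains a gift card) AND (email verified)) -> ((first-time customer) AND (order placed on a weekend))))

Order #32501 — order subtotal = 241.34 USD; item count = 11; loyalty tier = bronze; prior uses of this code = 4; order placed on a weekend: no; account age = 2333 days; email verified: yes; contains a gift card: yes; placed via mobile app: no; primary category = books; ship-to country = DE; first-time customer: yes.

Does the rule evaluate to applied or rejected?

Atomic conditions:
  loyalty tier = bronze: bronze == bronze is true
  placed via mobile app: no → false
  order subtotal ≤ 143.5 USD: 241.34 ≤ 143.5 is false
  NOT first-time customer: yes → false
  primary category ∈ {grocery, home, toys}: books is not in the set → false
  prior uses of this code < 2: 4 < 2 is false
  account age ≤ 3732 days: 2333 ≤ 3732 is true
  ship-to country ∈ {AU, DE, UK}: DE is in the set → true
  email verified: yes → true
  item count > 12: 11 > 12 is false
  contains a gift card: yes → true
  first-time customer: yes → true
  order placed on a weekend: no → false
Combine:
[1.1.2.1] false OR false = false
[1.1.2] NOT false = true
[1.1] true OR true = true
[1.2] exactly-one(false, false, false) = false
[1] true AND false = false
[2.1.1] true → true = true
[2.1.2.1.1] true AND false = false
[2.1.2.1] NOT false = true
[2.1.2] NOT true = false
[2.1] true → false = false
[2.2.1] true AND true = true
[2.2.2] true AND false = false
[2.2] true → false = false
[2] false OR false = false
[root] false → false (antecedent false ⇒ implication holds) = true
Overall: true → applied

Applied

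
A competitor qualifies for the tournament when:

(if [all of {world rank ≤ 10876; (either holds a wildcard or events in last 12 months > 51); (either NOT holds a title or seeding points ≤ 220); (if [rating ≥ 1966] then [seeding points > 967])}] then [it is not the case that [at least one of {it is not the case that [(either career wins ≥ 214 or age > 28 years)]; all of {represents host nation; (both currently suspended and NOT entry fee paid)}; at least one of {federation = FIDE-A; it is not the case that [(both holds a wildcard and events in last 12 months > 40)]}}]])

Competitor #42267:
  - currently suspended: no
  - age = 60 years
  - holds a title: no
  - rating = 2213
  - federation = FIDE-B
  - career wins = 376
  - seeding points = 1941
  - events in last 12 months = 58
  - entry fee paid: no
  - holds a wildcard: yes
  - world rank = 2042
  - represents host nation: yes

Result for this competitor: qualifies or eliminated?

Qualifies

Atomic conditions:
  world rank ≤ 10876: 2042 ≤ 10876 is true
  holds a wildcard: yes → true
  events in last 12 months > 51: 58 > 51 is true
  NOT holds a title: no → true
  seeding points ≤ 220: 1941 ≤ 220 is false
  rating ≥ 1966: 2213 ≥ 1966 is true
  seeding points > 967: 1941 > 967 is true
  career wins ≥ 214: 376 ≥ 214 is true
  age > 28 years: 60 > 28 is true
  represents host nation: yes → true
  currently suspended: no → false
  NOT entry fee paid: no → true
  federation = FIDE-A: FIDE-B == FIDE-A is false
  events in last 12 months > 40: 58 > 40 is true
Combine:
[1.2] true OR true = true
[1.3] true OR false = true
[1.4] true → true = true
[1] true AND true AND true AND true = true
[2.1.1.1] true OR true = true
[2.1.1] NOT true = false
[2.1.2.2] false AND true = false
[2.1.2] true AND false = false
[2.1.3.2.1] true AND true = true
[2.1.3.2] NOT true = false
[2.1.3] false OR false = false
[2.1] false OR false OR false = false
[2] NOT false = true
[root] true → true = true
Overall: true → qualifies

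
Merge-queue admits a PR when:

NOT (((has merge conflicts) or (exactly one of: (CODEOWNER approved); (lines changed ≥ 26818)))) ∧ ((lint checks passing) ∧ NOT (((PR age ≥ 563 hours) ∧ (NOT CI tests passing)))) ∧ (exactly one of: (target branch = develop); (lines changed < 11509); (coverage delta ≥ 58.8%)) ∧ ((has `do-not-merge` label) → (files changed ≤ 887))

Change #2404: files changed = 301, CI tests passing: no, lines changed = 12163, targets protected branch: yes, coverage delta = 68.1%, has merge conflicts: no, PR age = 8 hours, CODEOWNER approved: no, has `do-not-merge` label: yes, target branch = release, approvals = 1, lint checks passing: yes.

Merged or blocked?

Merged

Atomic conditions:
  has merge conflicts: no → false
  CODEOWNER approved: no → false
  lines changed ≥ 26818: 12163 ≥ 26818 is false
  lint checks passing: yes → true
  PR age ≥ 563 hours: 8 ≥ 563 is false
  NOT CI tests passing: no → true
  target branch = develop: release == develop is false
  lines changed < 11509: 12163 < 11509 is false
  coverage delta ≥ 58.8%: 68.1 ≥ 58.8 is true
  has `do-not-merge` label: yes → true
  files changed ≤ 887: 301 ≤ 887 is true
Combine:
[1.1.2] exactly-one(false, false) = false
[1.1] false OR false = false
[1] NOT false = true
[2.2.1] false AND true = false
[2.2] NOT false = true
[2] true AND true = true
[3] exactly-one(false, false, true) = true
[4] true → true = true
[root] true AND true AND true AND true = true
Overall: true → merged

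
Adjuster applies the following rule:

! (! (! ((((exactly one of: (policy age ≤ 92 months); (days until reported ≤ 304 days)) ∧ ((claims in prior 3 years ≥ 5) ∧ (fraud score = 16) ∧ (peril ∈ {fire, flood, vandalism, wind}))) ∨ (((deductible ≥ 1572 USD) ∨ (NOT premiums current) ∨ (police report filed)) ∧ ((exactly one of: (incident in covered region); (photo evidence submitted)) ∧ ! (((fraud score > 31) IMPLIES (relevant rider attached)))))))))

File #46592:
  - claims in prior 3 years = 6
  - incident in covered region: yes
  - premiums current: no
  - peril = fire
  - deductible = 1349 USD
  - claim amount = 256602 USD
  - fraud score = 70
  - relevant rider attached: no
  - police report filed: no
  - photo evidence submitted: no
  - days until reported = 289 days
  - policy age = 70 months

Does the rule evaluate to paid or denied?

Atomic conditions:
  policy age ≤ 92 months: 70 ≤ 92 is true
  days until reported ≤ 304 days: 289 ≤ 304 is true
  claims in prior 3 years ≥ 5: 6 ≥ 5 is true
  fraud score = 16: 70 == 16 is false
  peril ∈ {fire, flood, vandalism, wind}: fire is in the set → true
  deductible ≥ 1572 USD: 1349 ≥ 1572 is false
  NOT premiums current: no → true
  police report filed: no → false
  incident in covered region: yes → true
  photo evidence submitted: no → false
  fraud score > 31: 70 > 31 is true
  relevant rider attached: no → false
Combine:
[1.1.1.1.1] exactly-one(true, true) = false
[1.1.1.1.2] true AND false AND true = false
[1.1.1.1] false AND false = false
[1.1.1.2.1] false OR true OR false = true
[1.1.1.2.2.1] exactly-one(true, false) = true
[1.1.1.2.2.2.1] true → false = false
[1.1.1.2.2.2] NOT false = true
[1.1.1.2.2] true AND true = true
[1.1.1.2] true AND true = true
[1.1.1] false OR true = true
[1.1] NOT true = false
[1] NOT false = true
[root] NOT true = false
Overall: false → denied

Denied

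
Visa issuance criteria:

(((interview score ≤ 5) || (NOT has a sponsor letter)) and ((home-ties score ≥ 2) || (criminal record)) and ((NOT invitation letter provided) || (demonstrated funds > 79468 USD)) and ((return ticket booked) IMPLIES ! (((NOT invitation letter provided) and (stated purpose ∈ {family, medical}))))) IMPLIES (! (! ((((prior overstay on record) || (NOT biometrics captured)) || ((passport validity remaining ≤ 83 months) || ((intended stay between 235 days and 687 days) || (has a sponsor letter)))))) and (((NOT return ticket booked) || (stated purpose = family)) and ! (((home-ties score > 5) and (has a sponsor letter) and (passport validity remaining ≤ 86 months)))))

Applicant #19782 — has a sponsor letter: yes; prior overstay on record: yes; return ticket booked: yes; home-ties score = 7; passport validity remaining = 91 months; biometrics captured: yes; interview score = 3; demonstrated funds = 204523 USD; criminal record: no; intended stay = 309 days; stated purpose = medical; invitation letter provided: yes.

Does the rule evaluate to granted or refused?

Refused

Atomic conditions:
  interview score ≤ 5: 3 ≤ 5 is true
  NOT has a sponsor letter: yes → false
  home-ties score ≥ 2: 7 ≥ 2 is true
  criminal record: no → false
  NOT invitation letter provided: yes → false
  demonstrated funds > 79468 USD: 204523 > 79468 is true
  return ticket booked: yes → true
  stated purpose ∈ {family, medical}: medical is in the set → true
  prior overstay on record: yes → true
  NOT biometrics captured: yes → false
  passport validity remaining ≤ 83 months: 91 ≤ 83 is false
  intended stay between 235 days and 687 days: 309 in [235, 687] is true
  has a sponsor letter: yes → true
  NOT return ticket booked: yes → false
  stated purpose = family: medical == family is false
  home-ties score > 5: 7 > 5 is true
  passport validity remaining ≤ 86 months: 91 ≤ 86 is false
Combine:
[1.1] true OR false = true
[1.2] true OR false = true
[1.3] false OR true = true
[1.4.2.1] false AND true = false
[1.4.2] NOT false = true
[1.4] true → true = true
[1] true AND true AND true AND true = true
[2.1.1.1.1] true OR false = true
[2.1.1.1.2.2] true OR true = true
[2.1.1.1.2] false OR true = true
[2.1.1.1] true OR true = true
[2.1.1] NOT true = false
[2.1] NOT false = true
[2.2.1] false OR false = false
[2.2.2.1] true AND true AND false = false
[2.2.2] NOT false = true
[2.2] false AND true = false
[2] true AND false = false
[root] true → false = false
Overall: false → refused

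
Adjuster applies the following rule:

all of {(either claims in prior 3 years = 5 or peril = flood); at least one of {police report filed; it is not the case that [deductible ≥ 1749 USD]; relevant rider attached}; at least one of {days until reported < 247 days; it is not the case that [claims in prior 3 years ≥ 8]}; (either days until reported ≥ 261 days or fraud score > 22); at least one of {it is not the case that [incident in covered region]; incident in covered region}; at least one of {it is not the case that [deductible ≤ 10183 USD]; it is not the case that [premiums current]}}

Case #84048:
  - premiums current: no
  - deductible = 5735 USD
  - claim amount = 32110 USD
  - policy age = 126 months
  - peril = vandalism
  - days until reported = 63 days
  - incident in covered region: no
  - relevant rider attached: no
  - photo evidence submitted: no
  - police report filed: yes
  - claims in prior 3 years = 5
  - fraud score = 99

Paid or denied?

Paid

Atomic conditions:
  claims in prior 3 years = 5: 5 == 5 is true
  peril = flood: vandalism == flood is false
  police report filed: yes → true
  deductible ≥ 1749 USD: 5735 ≥ 1749 is true
  relevant rider attached: no → false
  days until reported < 247 days: 63 < 247 is true
  claims in prior 3 years ≥ 8: 5 ≥ 8 is false
  days until reported ≥ 261 days: 63 ≥ 261 is false
  fraud score > 22: 99 > 22 is true
  incident in covered region: no → false
  deductible ≤ 10183 USD: 5735 ≤ 10183 is true
  premiums current: no → false
Combine:
[1] true OR false = true
[2.2] NOT true = false
[2] true OR false OR false = true
[3.2] NOT false = true
[3] true OR true = true
[4] false OR true = true
[5.1] NOT false = true
[5] true OR false = true
[6.1] NOT true = false
[6.2] NOT false = true
[6] false OR true = true
[root] true AND true AND true AND true AND true AND true = true
Overall: true → paid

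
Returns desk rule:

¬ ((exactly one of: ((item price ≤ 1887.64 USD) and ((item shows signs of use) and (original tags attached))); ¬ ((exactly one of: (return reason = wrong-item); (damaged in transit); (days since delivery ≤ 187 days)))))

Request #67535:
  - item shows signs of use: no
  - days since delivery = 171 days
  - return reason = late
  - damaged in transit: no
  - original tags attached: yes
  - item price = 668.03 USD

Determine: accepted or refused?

Atomic conditions:
  item price ≤ 1887.64 USD: 668.03 ≤ 1887.64 is true
  item shows signs of use: no → false
  original tags attached: yes → true
  return reason = wrong-item: late == wrong-item is false
  damaged in transit: no → false
  days since delivery ≤ 187 days: 171 ≤ 187 is true
Combine:
[1.1.2] false AND true = false
[1.1] true AND false = false
[1.2.1] exactly-one(false, false, true) = true
[1.2] NOT true = false
[1] exactly-one(false, false) = false
[root] NOT false = true
Overall: true → accepted

Accepted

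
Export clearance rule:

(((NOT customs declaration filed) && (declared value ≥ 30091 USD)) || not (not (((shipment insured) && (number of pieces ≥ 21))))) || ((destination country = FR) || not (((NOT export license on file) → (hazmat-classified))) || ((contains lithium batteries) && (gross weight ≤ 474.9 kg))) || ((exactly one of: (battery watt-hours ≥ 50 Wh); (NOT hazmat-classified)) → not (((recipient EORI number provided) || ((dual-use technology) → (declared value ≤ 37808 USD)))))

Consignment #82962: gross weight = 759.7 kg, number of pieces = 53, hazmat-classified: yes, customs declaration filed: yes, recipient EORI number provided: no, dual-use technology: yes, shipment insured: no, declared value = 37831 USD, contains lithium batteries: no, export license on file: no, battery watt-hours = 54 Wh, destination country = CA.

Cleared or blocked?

Cleared

Atomic conditions:
  NOT customs declaration filed: yes → false
  declared value ≥ 30091 USD: 37831 ≥ 30091 is true
  shipment insured: no → false
  number of pieces ≥ 21: 53 ≥ 21 is true
  destination country = FR: CA == FR is false
  NOT export license on file: no → true
  hazmat-classified: yes → true
  contains lithium batteries: no → false
  gross weight ≤ 474.9 kg: 759.7 ≤ 474.9 is false
  battery watt-hours ≥ 50 Wh: 54 ≥ 50 is true
  NOT hazmat-classified: yes → false
  recipient EORI number provided: no → false
  dual-use technology: yes → true
  declared value ≤ 37808 USD: 37831 ≤ 37808 is false
Combine:
[1.1] false AND true = false
[1.2.1.1] false AND true = false
[1.2.1] NOT false = true
[1.2] NOT true = false
[1] false OR false = false
[2.2.1] true → true = true
[2.2] NOT true = false
[2.3] false AND false = false
[2] false OR false OR false = false
[3.1] exactly-one(true, false) = true
[3.2.1.2] true → false = false
[3.2.1] false OR false = false
[3.2] NOT false = true
[3] true → true = true
[root] false OR false OR true = true
Overall: true → cleared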